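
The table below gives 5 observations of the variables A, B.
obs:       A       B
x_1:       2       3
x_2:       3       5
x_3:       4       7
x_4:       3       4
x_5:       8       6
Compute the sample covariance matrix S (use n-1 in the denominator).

Step 1 — column means:
  mean(A) = (2 + 3 + 4 + 3 + 8) / 5 = 20/5 = 4
  mean(B) = (3 + 5 + 7 + 4 + 6) / 5 = 25/5 = 5

Step 2 — sample covariance S[i,j] = (1/(n-1)) · Σ_k (x_{k,i} - mean_i) · (x_{k,j} - mean_j), with n-1 = 4.
  S[A,A] = ((-2)·(-2) + (-1)·(-1) + (0)·(0) + (-1)·(-1) + (4)·(4)) / 4 = 22/4 = 5.5
  S[A,B] = ((-2)·(-2) + (-1)·(0) + (0)·(2) + (-1)·(-1) + (4)·(1)) / 4 = 9/4 = 2.25
  S[B,B] = ((-2)·(-2) + (0)·(0) + (2)·(2) + (-1)·(-1) + (1)·(1)) / 4 = 10/4 = 2.5

S is symmetric (S[j,i] = S[i,j]). Assembling:

S = [[5.5, 2.25],
 [2.25, 2.5]]


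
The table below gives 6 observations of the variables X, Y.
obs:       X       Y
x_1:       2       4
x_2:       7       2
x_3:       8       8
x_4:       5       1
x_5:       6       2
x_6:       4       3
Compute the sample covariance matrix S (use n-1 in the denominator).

Step 1 — column means:
  mean(X) = (2 + 7 + 8 + 5 + 6 + 4) / 6 = 32/6 = 5.3333
  mean(Y) = (4 + 2 + 8 + 1 + 2 + 3) / 6 = 20/6 = 3.3333

Step 2 — sample covariance S[i,j] = (1/(n-1)) · Σ_k (x_{k,i} - mean_i) · (x_{k,j} - mean_j), with n-1 = 5.
  S[X,X] = ((-3.3333)·(-3.3333) + (1.6667)·(1.6667) + (2.6667)·(2.6667) + (-0.3333)·(-0.3333) + (0.6667)·(0.6667) + (-1.3333)·(-1.3333)) / 5 = 23.3333/5 = 4.6667
  S[X,Y] = ((-3.3333)·(0.6667) + (1.6667)·(-1.3333) + (2.6667)·(4.6667) + (-0.3333)·(-2.3333) + (0.6667)·(-1.3333) + (-1.3333)·(-0.3333)) / 5 = 8.3333/5 = 1.6667
  S[Y,Y] = ((0.6667)·(0.6667) + (-1.3333)·(-1.3333) + (4.6667)·(4.6667) + (-2.3333)·(-2.3333) + (-1.3333)·(-1.3333) + (-0.3333)·(-0.3333)) / 5 = 31.3333/5 = 6.2667

S is symmetric (S[j,i] = S[i,j]). Assembling:

S = [[4.6667, 1.6667],
 [1.6667, 6.2667]]


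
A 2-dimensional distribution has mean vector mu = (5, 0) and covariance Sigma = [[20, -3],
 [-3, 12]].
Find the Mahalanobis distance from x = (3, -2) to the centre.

Step 1 — centre the observation: (x - mu) = (-2, -2).

Step 2 — invert Sigma. det(Sigma) = 20·12 - (-3)² = 231.
  Sigma^{-1} = (1/det) · [[d, -b], [-b, a]] = [[0.0519, 0.013],
 [0.013, 0.0866]].

Step 3 — form the quadratic (x - mu)^T · Sigma^{-1} · (x - mu):
  Sigma^{-1} · (x - mu) = (-0.1299, -0.1991).
  (x - mu)^T · [Sigma^{-1} · (x - mu)] = (-2)·(-0.1299) + (-2)·(-0.1991) = 0.658.

Step 4 — take square root: d = √(0.658) ≈ 0.8112.

d(x, mu) = √(0.658) ≈ 0.8112


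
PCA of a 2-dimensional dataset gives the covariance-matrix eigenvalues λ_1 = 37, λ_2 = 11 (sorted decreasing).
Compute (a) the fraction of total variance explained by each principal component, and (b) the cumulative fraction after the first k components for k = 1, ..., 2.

Step 1 — total variance = trace(Sigma) = Σ λ_i = 37 + 11 = 48.

Step 2 — fraction explained by component i = λ_i / Σ λ:
  PC1: 37/48 = 0.7708
  PC2: 11/48 = 0.2292

Step 3 — cumulative fraction after k components = (λ_1 + ... + λ_k) / Σ λ:
  k = 1: 37/48 = 0.7708
  k = 2: (37 + 11)/48 = 48/48 = 1

Summary (fraction, with percent):

explained: PC1 0.7708 (77.08%), PC2 0.2292 (22.92%);  cumulative: 0.7708, 1


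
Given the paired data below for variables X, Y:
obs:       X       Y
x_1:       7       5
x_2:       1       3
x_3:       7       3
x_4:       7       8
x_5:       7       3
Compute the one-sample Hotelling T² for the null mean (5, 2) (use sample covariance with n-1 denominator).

Step 1 — sample mean vector:
  mean(X) = (7 + 1 + 7 + 7 + 7) / 5 = 29/5 = 5.8
  mean(Y) = (5 + 3 + 3 + 8 + 3) / 5 = 22/5 = 4.4
  x̄ = (5.8, 4.4),  deviation x̄ - mu_0 = (5.8, 4.4) - (5, 2) = (0.8, 2.4).

Step 2 — sample covariance matrix, S[i,j] = (1/(n-1)) · Σ_k (x_{k,i} - mean_i) · (x_{k,j} - mean_j), divisor n-1 = 4:
  S[X,X] = ((1.2)·(1.2) + (-4.8)·(-4.8) + (1.2)·(1.2) + (1.2)·(1.2) + (1.2)·(1.2)) / 4 = 28.8/4 = 7.2
  S[X,Y] = ((1.2)·(0.6) + (-4.8)·(-1.4) + (1.2)·(-1.4) + (1.2)·(3.6) + (1.2)·(-1.4)) / 4 = 8.4/4 = 2.1
  S[Y,Y] = ((0.6)·(0.6) + (-1.4)·(-1.4) + (-1.4)·(-1.4) + (3.6)·(3.6) + (-1.4)·(-1.4)) / 4 = 19.2/4 = 4.8
  S = [[7.2, 2.1],
 [2.1, 4.8]].

Step 3 — invert S. det(S) = 7.2·4.8 - (2.1)² = 30.15.
  S^{-1} = (1/det) · [[d, -b], [-b, a]] = [[0.1592, -0.0697],
 [-0.0697, 0.2388]].

Step 4 — quadratic form (x̄ - mu_0)^T · S^{-1} · (x̄ - mu_0):
  S^{-1} · (x̄ - mu_0) = (-0.0398, 0.5174),
  (x̄ - mu_0)^T · [...] = (0.8)·(-0.0398) + (2.4)·(0.5174) = 1.21.

Step 5 — scale by n: T² = 5 · 1.21 = 6.0498.

T² ≈ 6.0498


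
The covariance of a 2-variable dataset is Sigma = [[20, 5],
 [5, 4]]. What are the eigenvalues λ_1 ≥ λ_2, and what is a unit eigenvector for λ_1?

Step 1 — characteristic polynomial of 2×2 Sigma:
  det(Sigma - λI) = λ² - trace · λ + det = 0.
  trace = 20 + 4 = 24, det = 20·4 - (5)² = 55.
Step 2 — discriminant:
  Δ = trace² - 4·det = 576 - 220 = 356.
Step 3 — eigenvalues:
  λ = (trace ± √Δ)/2 = (24 ± 18.868)/2,
  λ_1 = 21.434,  λ_2 = 2.566.

Step 4 — unit eigenvector for λ_1: solve (Sigma - λ_1 I)v = 0. First row:
  (20 - 21.434)·v_x + (5)·v_y = 0, i.e. (-1.434)·v_x + (5)·v_y = 0,
  so v ∝ (b, λ_1 - a) = (5, 1.434) = u.
  ||u|| = √((5)² + (1.434)²) = √(27.0563) ≈ 5.2016,
  v_1 = u/||u|| ≈ (0.9612, 0.2757) (||v_1|| = 1).

λ_1 = 21.434,  λ_2 = 2.566;  v_1 ≈ (0.9612, 0.2757)


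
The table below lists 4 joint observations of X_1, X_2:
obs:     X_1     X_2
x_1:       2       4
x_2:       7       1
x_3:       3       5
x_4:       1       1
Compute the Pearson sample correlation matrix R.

Step 1 — column means:
  mean(X_1) = (2 + 7 + 3 + 1) / 4 = 13/4 = 3.25
  mean(X_2) = (4 + 1 + 5 + 1) / 4 = 11/4 = 2.75

Step 2 — sample variances and covariances s[i,j] = (1/(n-1)) · Σ_k (x_{k,i} - mean_i) · (x_{k,j} - mean_j), with n-1 = 3:
  s[X_1,X_1] = ((-1.25)·(-1.25) + (3.75)·(3.75) + (-0.25)·(-0.25) + (-2.25)·(-2.25)) / 3 = 20.75/3 = 6.9167
  s[X_1,X_2] = ((-1.25)·(1.25) + (3.75)·(-1.75) + (-0.25)·(2.25) + (-2.25)·(-1.75)) / 3 = -4.75/3 = -1.5833
  s[X_2,X_2] = ((1.25)·(1.25) + (-1.75)·(-1.75) + (2.25)·(2.25) + (-1.75)·(-1.75)) / 3 = 12.75/3 = 4.25
  Sample standard deviations s_i = √(s[i,i]):
  s(X_1) = √(6.9167) = 2.63
  s(X_2) = √(4.25) = 2.0616

Step 3 — r_{ij} = s_{ij} / (s_i · s_j):
  r[X_1,X_1] = 1 (diagonal).
  r[X_1,X_2] = -1.5833 / (2.63 · 2.0616) = -1.5833 / 5.4218 = -0.292
  r[X_2,X_2] = 1 (diagonal).

R is symmetric with unit diagonal. Assembling:

R = [[1, -0.292],
 [-0.292, 1]]


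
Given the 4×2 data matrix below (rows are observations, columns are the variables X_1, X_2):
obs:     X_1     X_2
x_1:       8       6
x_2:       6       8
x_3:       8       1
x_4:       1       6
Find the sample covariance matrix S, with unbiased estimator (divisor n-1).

Step 1 — column means:
  mean(X_1) = (8 + 6 + 8 + 1) / 4 = 23/4 = 5.75
  mean(X_2) = (6 + 8 + 1 + 6) / 4 = 21/4 = 5.25

Step 2 — sample covariance S[i,j] = (1/(n-1)) · Σ_k (x_{k,i} - mean_i) · (x_{k,j} - mean_j), with n-1 = 3.
  S[X_1,X_1] = ((2.25)·(2.25) + (0.25)·(0.25) + (2.25)·(2.25) + (-4.75)·(-4.75)) / 3 = 32.75/3 = 10.9167
  S[X_1,X_2] = ((2.25)·(0.75) + (0.25)·(2.75) + (2.25)·(-4.25) + (-4.75)·(0.75)) / 3 = -10.75/3 = -3.5833
  S[X_2,X_2] = ((0.75)·(0.75) + (2.75)·(2.75) + (-4.25)·(-4.25) + (0.75)·(0.75)) / 3 = 26.75/3 = 8.9167

S is symmetric (S[j,i] = S[i,j]). Assembling:

S = [[10.9167, -3.5833],
 [-3.5833, 8.9167]]


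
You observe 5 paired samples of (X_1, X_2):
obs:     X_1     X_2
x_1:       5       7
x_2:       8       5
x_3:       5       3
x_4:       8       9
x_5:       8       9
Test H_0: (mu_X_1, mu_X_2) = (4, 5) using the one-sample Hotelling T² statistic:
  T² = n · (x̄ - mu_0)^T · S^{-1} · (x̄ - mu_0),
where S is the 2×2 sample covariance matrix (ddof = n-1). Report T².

Step 1 — sample mean vector:
  mean(X_1) = (5 + 8 + 5 + 8 + 8) / 5 = 34/5 = 6.8
  mean(X_2) = (7 + 5 + 3 + 9 + 9) / 5 = 33/5 = 6.6
  x̄ = (6.8, 6.6),  deviation x̄ - mu_0 = (6.8, 6.6) - (4, 5) = (2.8, 1.6).

Step 2 — sample covariance matrix, S[i,j] = (1/(n-1)) · Σ_k (x_{k,i} - mean_i) · (x_{k,j} - mean_j), divisor n-1 = 4:
  S[X_1,X_1] = ((-1.8)·(-1.8) + (1.2)·(1.2) + (-1.8)·(-1.8) + (1.2)·(1.2) + (1.2)·(1.2)) / 4 = 10.8/4 = 2.7
  S[X_1,X_2] = ((-1.8)·(0.4) + (1.2)·(-1.6) + (-1.8)·(-3.6) + (1.2)·(2.4) + (1.2)·(2.4)) / 4 = 9.6/4 = 2.4
  S[X_2,X_2] = ((0.4)·(0.4) + (-1.6)·(-1.6) + (-3.6)·(-3.6) + (2.4)·(2.4) + (2.4)·(2.4)) / 4 = 27.2/4 = 6.8
  S = [[2.7, 2.4],
 [2.4, 6.8]].

Step 3 — invert S. det(S) = 2.7·6.8 - (2.4)² = 12.6.
  S^{-1} = (1/det) · [[d, -b], [-b, a]] = [[0.5397, -0.1905],
 [-0.1905, 0.2143]].

Step 4 — quadratic form (x̄ - mu_0)^T · S^{-1} · (x̄ - mu_0):
  S^{-1} · (x̄ - mu_0) = (1.2063, -0.1905),
  (x̄ - mu_0)^T · [...] = (2.8)·(1.2063) + (1.6)·(-0.1905) = 3.073.

Step 5 — scale by n: T² = 5 · 3.073 = 15.3651.

T² ≈ 15.3651


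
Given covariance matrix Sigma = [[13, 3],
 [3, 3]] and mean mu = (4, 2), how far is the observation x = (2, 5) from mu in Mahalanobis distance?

Step 1 — centre the observation: (x - mu) = (-2, 3).

Step 2 — invert Sigma. det(Sigma) = 13·3 - (3)² = 30.
  Sigma^{-1} = (1/det) · [[d, -b], [-b, a]] = [[0.1, -0.1],
 [-0.1, 0.4333]].

Step 3 — form the quadratic (x - mu)^T · Sigma^{-1} · (x - mu):
  Sigma^{-1} · (x - mu) = (-0.5, 1.5).
  (x - mu)^T · [Sigma^{-1} · (x - mu)] = (-2)·(-0.5) + (3)·(1.5) = 5.5.

Step 4 — take square root: d = √(5.5) ≈ 2.3452.

d(x, mu) = √(5.5) ≈ 2.3452


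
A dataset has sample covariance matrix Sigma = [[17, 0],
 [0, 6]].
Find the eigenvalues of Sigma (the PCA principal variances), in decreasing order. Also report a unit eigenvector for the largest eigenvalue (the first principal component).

Step 1 — characteristic polynomial of 2×2 Sigma:
  det(Sigma - λI) = λ² - trace · λ + det = 0.
  trace = 17 + 6 = 23, det = 17·6 - (0)² = 102.
Step 2 — discriminant:
  Δ = trace² - 4·det = 529 - 408 = 121.
Step 3 — eigenvalues:
  λ = (trace ± √Δ)/2 = (23 ± 11)/2,
  λ_1 = 17,  λ_2 = 6.

Step 4 — unit eigenvector for λ_1: Sigma is diagonal, so its eigenvectors are the coordinate axes. λ_1 = 17 is the diagonal entry on the first coordinate axis, hence
  v_1 = (1, 0) (||v_1|| = 1).

λ_1 = 17,  λ_2 = 6;  v_1 ≈ (1, 0)


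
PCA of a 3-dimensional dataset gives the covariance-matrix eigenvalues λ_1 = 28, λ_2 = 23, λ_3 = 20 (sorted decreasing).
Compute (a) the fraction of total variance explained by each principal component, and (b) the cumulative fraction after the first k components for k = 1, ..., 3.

Step 1 — total variance = trace(Sigma) = Σ λ_i = 28 + 23 + 20 = 71.

Step 2 — fraction explained by component i = λ_i / Σ λ:
  PC1: 28/71 = 0.3944
  PC2: 23/71 = 0.3239
  PC3: 20/71 = 0.2817

Step 3 — cumulative fraction after k components = (λ_1 + ... + λ_k) / Σ λ:
  k = 1: 28/71 = 0.3944
  k = 2: (28 + 23)/71 = 51/71 = 0.7183
  k = 3: (28 + 23 + 20)/71 = 71/71 = 1

Summary (fraction, with percent):

explained: PC1 0.3944 (39.44%), PC2 0.3239 (32.39%), PC3 0.2817 (28.17%);  cumulative: 0.3944, 0.7183, 1


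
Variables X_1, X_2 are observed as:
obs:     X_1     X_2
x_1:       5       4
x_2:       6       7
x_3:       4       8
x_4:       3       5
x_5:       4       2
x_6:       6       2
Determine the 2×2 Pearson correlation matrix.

Step 1 — column means:
  mean(X_1) = (5 + 6 + 4 + 3 + 4 + 6) / 6 = 28/6 = 4.6667
  mean(X_2) = (4 + 7 + 8 + 5 + 2 + 2) / 6 = 28/6 = 4.6667

Step 2 — sample variances and covariances s[i,j] = (1/(n-1)) · Σ_k (x_{k,i} - mean_i) · (x_{k,j} - mean_j), with n-1 = 5:
  s[X_1,X_1] = ((0.3333)·(0.3333) + (1.3333)·(1.3333) + (-0.6667)·(-0.6667) + (-1.6667)·(-1.6667) + (-0.6667)·(-0.6667) + (1.3333)·(1.3333)) / 5 = 7.3333/5 = 1.4667
  s[X_1,X_2] = ((0.3333)·(-0.6667) + (1.3333)·(2.3333) + (-0.6667)·(3.3333) + (-1.6667)·(0.3333) + (-0.6667)·(-2.6667) + (1.3333)·(-2.6667)) / 5 = -1.6667/5 = -0.3333
  s[X_2,X_2] = ((-0.6667)·(-0.6667) + (2.3333)·(2.3333) + (3.3333)·(3.3333) + (0.3333)·(0.3333) + (-2.6667)·(-2.6667) + (-2.6667)·(-2.6667)) / 5 = 31.3333/5 = 6.2667
  Sample standard deviations s_i = √(s[i,i]):
  s(X_1) = √(1.4667) = 1.2111
  s(X_2) = √(6.2667) = 2.5033

Step 3 — r_{ij} = s_{ij} / (s_i · s_j):
  r[X_1,X_1] = 1 (diagonal).
  r[X_1,X_2] = -0.3333 / (1.2111 · 2.5033) = -0.3333 / 3.0317 = -0.1099
  r[X_2,X_2] = 1 (diagonal).

R is symmetric with unit diagonal. Assembling:

R = [[1, -0.1099],
 [-0.1099, 1]]


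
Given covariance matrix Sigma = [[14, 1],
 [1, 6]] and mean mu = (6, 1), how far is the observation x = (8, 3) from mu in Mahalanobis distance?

Step 1 — centre the observation: (x - mu) = (2, 2).

Step 2 — invert Sigma. det(Sigma) = 14·6 - (1)² = 83.
  Sigma^{-1} = (1/det) · [[d, -b], [-b, a]] = [[0.0723, -0.012],
 [-0.012, 0.1687]].

Step 3 — form the quadratic (x - mu)^T · Sigma^{-1} · (x - mu):
  Sigma^{-1} · (x - mu) = (0.1205, 0.3133).
  (x - mu)^T · [Sigma^{-1} · (x - mu)] = (2)·(0.1205) + (2)·(0.3133) = 0.8675.

Step 4 — take square root: d = √(0.8675) ≈ 0.9314.

d(x, mu) = √(0.8675) ≈ 0.9314


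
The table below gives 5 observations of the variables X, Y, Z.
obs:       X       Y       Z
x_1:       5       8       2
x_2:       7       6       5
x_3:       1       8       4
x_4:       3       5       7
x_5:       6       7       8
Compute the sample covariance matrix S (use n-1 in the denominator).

Step 1 — column means:
  mean(X) = (5 + 7 + 1 + 3 + 6) / 5 = 22/5 = 4.4
  mean(Y) = (8 + 6 + 8 + 5 + 7) / 5 = 34/5 = 6.8
  mean(Z) = (2 + 5 + 4 + 7 + 8) / 5 = 26/5 = 5.2

Step 2 — sample covariance S[i,j] = (1/(n-1)) · Σ_k (x_{k,i} - mean_i) · (x_{k,j} - mean_j), with n-1 = 4.
  S[X,X] = ((0.6)·(0.6) + (2.6)·(2.6) + (-3.4)·(-3.4) + (-1.4)·(-1.4) + (1.6)·(1.6)) / 4 = 23.2/4 = 5.8
  S[X,Y] = ((0.6)·(1.2) + (2.6)·(-0.8) + (-3.4)·(1.2) + (-1.4)·(-1.8) + (1.6)·(0.2)) / 4 = -2.6/4 = -0.65
  S[X,Z] = ((0.6)·(-3.2) + (2.6)·(-0.2) + (-3.4)·(-1.2) + (-1.4)·(1.8) + (1.6)·(2.8)) / 4 = 3.6/4 = 0.9
  S[Y,Y] = ((1.2)·(1.2) + (-0.8)·(-0.8) + (1.2)·(1.2) + (-1.8)·(-1.8) + (0.2)·(0.2)) / 4 = 6.8/4 = 1.7
  S[Y,Z] = ((1.2)·(-3.2) + (-0.8)·(-0.2) + (1.2)·(-1.2) + (-1.8)·(1.8) + (0.2)·(2.8)) / 4 = -7.8/4 = -1.95
  S[Z,Z] = ((-3.2)·(-3.2) + (-0.2)·(-0.2) + (-1.2)·(-1.2) + (1.8)·(1.8) + (2.8)·(2.8)) / 4 = 22.8/4 = 5.7

S is symmetric (S[j,i] = S[i,j]). Assembling:

S = [[5.8, -0.65, 0.9],
 [-0.65, 1.7, -1.95],
 [0.9, -1.95, 5.7]]


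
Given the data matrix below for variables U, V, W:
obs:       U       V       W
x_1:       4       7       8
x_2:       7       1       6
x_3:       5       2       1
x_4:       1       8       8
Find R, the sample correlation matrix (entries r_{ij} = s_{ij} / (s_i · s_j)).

Step 1 — column means:
  mean(U) = (4 + 7 + 5 + 1) / 4 = 17/4 = 4.25
  mean(V) = (7 + 1 + 2 + 8) / 4 = 18/4 = 4.5
  mean(W) = (8 + 6 + 1 + 8) / 4 = 23/4 = 5.75

Step 2 — sample variances and covariances s[i,j] = (1/(n-1)) · Σ_k (x_{k,i} - mean_i) · (x_{k,j} - mean_j), with n-1 = 3:
  s[U,U] = ((-0.25)·(-0.25) + (2.75)·(2.75) + (0.75)·(0.75) + (-3.25)·(-3.25)) / 3 = 18.75/3 = 6.25
  s[U,V] = ((-0.25)·(2.5) + (2.75)·(-3.5) + (0.75)·(-2.5) + (-3.25)·(3.5)) / 3 = -23.5/3 = -7.8333
  s[U,W] = ((-0.25)·(2.25) + (2.75)·(0.25) + (0.75)·(-4.75) + (-3.25)·(2.25)) / 3 = -10.75/3 = -3.5833
  s[V,V] = ((2.5)·(2.5) + (-3.5)·(-3.5) + (-2.5)·(-2.5) + (3.5)·(3.5)) / 3 = 37/3 = 12.3333
  s[V,W] = ((2.5)·(2.25) + (-3.5)·(0.25) + (-2.5)·(-4.75) + (3.5)·(2.25)) / 3 = 24.5/3 = 8.1667
  s[W,W] = ((2.25)·(2.25) + (0.25)·(0.25) + (-4.75)·(-4.75) + (2.25)·(2.25)) / 3 = 32.75/3 = 10.9167
  Sample standard deviations s_i = √(s[i,i]):
  s(U) = √(6.25) = 2.5
  s(V) = √(12.3333) = 3.5119
  s(W) = √(10.9167) = 3.304

Step 3 — r_{ij} = s_{ij} / (s_i · s_j):
  r[U,U] = 1 (diagonal).
  r[U,V] = -7.8333 / (2.5 · 3.5119) = -7.8333 / 8.7797 = -0.8922
  r[U,W] = -3.5833 / (2.5 · 3.304) = -3.5833 / 8.2601 = -0.4338
  r[V,V] = 1 (diagonal).
  r[V,W] = 8.1667 / (3.5119 · 3.304) = 8.1667 / 11.6034 = 0.7038
  r[W,W] = 1 (diagonal).

R is symmetric with unit diagonal. Assembling:

R = [[1, -0.8922, -0.4338],
 [-0.8922, 1, 0.7038],
 [-0.4338, 0.7038, 1]]


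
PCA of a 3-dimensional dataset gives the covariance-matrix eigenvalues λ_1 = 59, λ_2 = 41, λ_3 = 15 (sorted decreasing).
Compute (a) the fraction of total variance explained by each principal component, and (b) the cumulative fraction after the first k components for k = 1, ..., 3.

Step 1 — total variance = trace(Sigma) = Σ λ_i = 59 + 41 + 15 = 115.

Step 2 — fraction explained by component i = λ_i / Σ λ:
  PC1: 59/115 = 0.513
  PC2: 41/115 = 0.3565
  PC3: 15/115 = 0.1304

Step 3 — cumulative fraction after k components = (λ_1 + ... + λ_k) / Σ λ:
  k = 1: 59/115 = 0.513
  k = 2: (59 + 41)/115 = 100/115 = 0.8696
  k = 3: (59 + 41 + 15)/115 = 115/115 = 1

Summary (fraction, with percent):

explained: PC1 0.513 (51.3%), PC2 0.3565 (35.65%), PC3 0.1304 (13.04%);  cumulative: 0.513, 0.8696, 1


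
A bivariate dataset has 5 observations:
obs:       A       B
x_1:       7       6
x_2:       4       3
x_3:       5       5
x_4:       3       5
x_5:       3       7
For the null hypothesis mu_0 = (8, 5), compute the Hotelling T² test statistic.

Step 1 — sample mean vector:
  mean(A) = (7 + 4 + 5 + 3 + 3) / 5 = 22/5 = 4.4
  mean(B) = (6 + 3 + 5 + 5 + 7) / 5 = 26/5 = 5.2
  x̄ = (4.4, 5.2),  deviation x̄ - mu_0 = (4.4, 5.2) - (8, 5) = (-3.6, 0.2).

Step 2 — sample covariance matrix, S[i,j] = (1/(n-1)) · Σ_k (x_{k,i} - mean_i) · (x_{k,j} - mean_j), divisor n-1 = 4:
  S[A,A] = ((2.6)·(2.6) + (-0.4)·(-0.4) + (0.6)·(0.6) + (-1.4)·(-1.4) + (-1.4)·(-1.4)) / 4 = 11.2/4 = 2.8
  S[A,B] = ((2.6)·(0.8) + (-0.4)·(-2.2) + (0.6)·(-0.2) + (-1.4)·(-0.2) + (-1.4)·(1.8)) / 4 = 0.6/4 = 0.15
  S[B,B] = ((0.8)·(0.8) + (-2.2)·(-2.2) + (-0.2)·(-0.2) + (-0.2)·(-0.2) + (1.8)·(1.8)) / 4 = 8.8/4 = 2.2
  S = [[2.8, 0.15],
 [0.15, 2.2]].

Step 3 — invert S. det(S) = 2.8·2.2 - (0.15)² = 6.1375.
  S^{-1} = (1/det) · [[d, -b], [-b, a]] = [[0.3585, -0.0244],
 [-0.0244, 0.4562]].

Step 4 — quadratic form (x̄ - mu_0)^T · S^{-1} · (x̄ - mu_0):
  S^{-1} · (x̄ - mu_0) = (-1.2953, 0.1792),
  (x̄ - mu_0)^T · [...] = (-3.6)·(-1.2953) + (0.2)·(0.1792) = 4.699.

Step 5 — scale by n: T² = 5 · 4.699 = 23.4949.

T² ≈ 23.4949


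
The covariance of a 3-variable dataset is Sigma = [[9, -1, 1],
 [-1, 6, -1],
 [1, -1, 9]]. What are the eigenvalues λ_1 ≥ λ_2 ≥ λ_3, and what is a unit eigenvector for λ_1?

Step 1 — characteristic polynomial p(λ) = det(λI - Sigma) = λ³ - tr·λ² + c_1·λ - det, where tr = trace, c_1 = sum of the principal 2×2 minors, det = det(Sigma):
  tr = 9 + 6 + 9 = 24,
  c_1 = (9·6 - (-1)²) + (9·9 - (1)²) + (6·9 - (-1)²) = 53 + 80 + 53 = 186,
  det = 9·(6·9 - (-1)²) - (-1)·((-1)·9 - (-1)·(1)) + (1)·((-1)·(-1) - 6·(1)) = 9·(53) - (-1)·(-8) + (1)·(-5) = 464.
  So p(λ) = λ³ - 24λ² + 186λ - 464.
Step 2 — look for an integer root (rational root theorem: any rational root is an integer divisor of 464). Testing λ = 8:
  p(8) = 512 - 1536 + 1488 - 464 = 0  ✓
  Dividing out (λ - 8): p(λ) = (λ - 8)(λ² - 16λ + 58).
Step 3 — remaining eigenvalues from the quadratic λ² - 16λ + 58 = 0:
  Δ = 16² - 4·58 = 256 - 232 = 24,  λ = (16 ± √24)/2 = (16 ± 4.899)/2 ≈ 10.4495 or 5.5505.
  Sorted: λ_1 = 10.4495,  λ_2 = 8,  λ_3 = 5.5505  (check: sum = 24 = tr ✓).

Step 4 — unit eigenvector for λ_1 ≈ 10.4495: v spans the null space of (Sigma - λ_1 I), whose rows are
  r_1 = (-1.4495, -1, 1),  r_2 = (-1, -4.4495, -1),  r_3 = (1, -1, -1.4495).
  v is orthogonal to every row, so take v ∝ r_1 × r_2 = ((-1)·(-1) - (1)·(-4.4495), (1)·(-1) - (-1.4495)·(-1), (-1.4495)·(-4.4495) - (-1)·(-1)) ≈ (5.4495, -2.4495, 5.4495).
  Let u = (5.4495, -2.4495, 5.4495).
  ||u|| = √((5.4495)² + (-2.4495)² + (5.4495)²) = √(65.3939) ≈ 8.0866,  v_1 = u/||u|| ≈ (0.6739, -0.3029, 0.6739) (||v_1|| = 1).

λ_1 = 10.4495,  λ_2 = 8,  λ_3 = 5.5505;  v_1 ≈ (0.6739, -0.3029, 0.6739)


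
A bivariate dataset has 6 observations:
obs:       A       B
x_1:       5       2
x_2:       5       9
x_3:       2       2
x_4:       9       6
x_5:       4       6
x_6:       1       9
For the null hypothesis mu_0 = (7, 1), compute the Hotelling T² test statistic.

Step 1 — sample mean vector:
  mean(A) = (5 + 5 + 2 + 9 + 4 + 1) / 6 = 26/6 = 4.3333
  mean(B) = (2 + 9 + 2 + 6 + 6 + 9) / 6 = 34/6 = 5.6667
  x̄ = (4.3333, 5.6667),  deviation x̄ - mu_0 = (4.3333, 5.6667) - (7, 1) = (-2.6667, 4.6667).

Step 2 — sample covariance matrix, S[i,j] = (1/(n-1)) · Σ_k (x_{k,i} - mean_i) · (x_{k,j} - mean_j), divisor n-1 = 5:
  S[A,A] = ((0.6667)·(0.6667) + (0.6667)·(0.6667) + (-2.3333)·(-2.3333) + (4.6667)·(4.6667) + (-0.3333)·(-0.3333) + (-3.3333)·(-3.3333)) / 5 = 39.3333/5 = 7.8667
  S[A,B] = ((0.6667)·(-3.6667) + (0.6667)·(3.3333) + (-2.3333)·(-3.6667) + (4.6667)·(0.3333) + (-0.3333)·(0.3333) + (-3.3333)·(3.3333)) / 5 = -1.3333/5 = -0.2667
  S[B,B] = ((-3.6667)·(-3.6667) + (3.3333)·(3.3333) + (-3.6667)·(-3.6667) + (0.3333)·(0.3333) + (0.3333)·(0.3333) + (3.3333)·(3.3333)) / 5 = 49.3333/5 = 9.8667
  S = [[7.8667, -0.2667],
 [-0.2667, 9.8667]].

Step 3 — invert S. det(S) = 7.8667·9.8667 - (-0.2667)² = 77.5467.
  S^{-1} = (1/det) · [[d, -b], [-b, a]] = [[0.1272, 0.0034],
 [0.0034, 0.1014]].

Step 4 — quadratic form (x̄ - mu_0)^T · S^{-1} · (x̄ - mu_0):
  S^{-1} · (x̄ - mu_0) = (-0.3232, 0.4642),
  (x̄ - mu_0)^T · [...] = (-2.6667)·(-0.3232) + (4.6667)·(0.4642) = 3.0284.

Step 5 — scale by n: T² = 6 · 3.0284 = 18.1706.

T² ≈ 18.1706


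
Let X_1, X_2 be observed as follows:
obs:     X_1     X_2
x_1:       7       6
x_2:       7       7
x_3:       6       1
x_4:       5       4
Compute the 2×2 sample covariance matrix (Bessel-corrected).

Step 1 — column means:
  mean(X_1) = (7 + 7 + 6 + 5) / 4 = 25/4 = 6.25
  mean(X_2) = (6 + 7 + 1 + 4) / 4 = 18/4 = 4.5

Step 2 — sample covariance S[i,j] = (1/(n-1)) · Σ_k (x_{k,i} - mean_i) · (x_{k,j} - mean_j), with n-1 = 3.
  S[X_1,X_1] = ((0.75)·(0.75) + (0.75)·(0.75) + (-0.25)·(-0.25) + (-1.25)·(-1.25)) / 3 = 2.75/3 = 0.9167
  S[X_1,X_2] = ((0.75)·(1.5) + (0.75)·(2.5) + (-0.25)·(-3.5) + (-1.25)·(-0.5)) / 3 = 4.5/3 = 1.5
  S[X_2,X_2] = ((1.5)·(1.5) + (2.5)·(2.5) + (-3.5)·(-3.5) + (-0.5)·(-0.5)) / 3 = 21/3 = 7

S is symmetric (S[j,i] = S[i,j]). Assembling:

S = [[0.9167, 1.5],
 [1.5, 7]]


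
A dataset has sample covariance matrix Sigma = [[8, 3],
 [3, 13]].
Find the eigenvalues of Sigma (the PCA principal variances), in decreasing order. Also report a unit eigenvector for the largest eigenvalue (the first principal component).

Step 1 — characteristic polynomial of 2×2 Sigma:
  det(Sigma - λI) = λ² - trace · λ + det = 0.
  trace = 8 + 13 = 21, det = 8·13 - (3)² = 95.
Step 2 — discriminant:
  Δ = trace² - 4·det = 441 - 380 = 61.
Step 3 — eigenvalues:
  λ = (trace ± √Δ)/2 = (21 ± 7.8102)/2,
  λ_1 = 14.4051,  λ_2 = 6.5949.

Step 4 — unit eigenvector for λ_1: solve (Sigma - λ_1 I)v = 0. First row:
  (8 - 14.4051)·v_x + (3)·v_y = 0, i.e. (-6.4051)·v_x + (3)·v_y = 0,
  so v ∝ (b, λ_1 - a) = (3, 6.4051) = u.
  ||u|| = √((3)² + (6.4051)²) = √(50.0256) ≈ 7.0729,
  v_1 = u/||u|| ≈ (0.4242, 0.9056) (||v_1|| = 1).

λ_1 = 14.4051,  λ_2 = 6.5949;  v_1 ≈ (0.4242, 0.9056)


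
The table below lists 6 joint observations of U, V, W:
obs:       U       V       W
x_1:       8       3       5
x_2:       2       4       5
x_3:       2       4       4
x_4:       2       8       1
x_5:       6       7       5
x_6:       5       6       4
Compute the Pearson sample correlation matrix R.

Step 1 — column means:
  mean(U) = (8 + 2 + 2 + 2 + 6 + 5) / 6 = 25/6 = 4.1667
  mean(V) = (3 + 4 + 4 + 8 + 7 + 6) / 6 = 32/6 = 5.3333
  mean(W) = (5 + 5 + 4 + 1 + 5 + 4) / 6 = 24/6 = 4

Step 2 — sample variances and covariances s[i,j] = (1/(n-1)) · Σ_k (x_{k,i} - mean_i) · (x_{k,j} - mean_j), with n-1 = 5:
  s[U,U] = ((3.8333)·(3.8333) + (-2.1667)·(-2.1667) + (-2.1667)·(-2.1667) + (-2.1667)·(-2.1667) + (1.8333)·(1.8333) + (0.8333)·(0.8333)) / 5 = 32.8333/5 = 6.5667
  s[U,V] = ((3.8333)·(-2.3333) + (-2.1667)·(-1.3333) + (-2.1667)·(-1.3333) + (-2.1667)·(2.6667) + (1.8333)·(1.6667) + (0.8333)·(0.6667)) / 5 = -5.3333/5 = -1.0667
  s[U,W] = ((3.8333)·(1) + (-2.1667)·(1) + (-2.1667)·(0) + (-2.1667)·(-3) + (1.8333)·(1) + (0.8333)·(0)) / 5 = 10/5 = 2
  s[V,V] = ((-2.3333)·(-2.3333) + (-1.3333)·(-1.3333) + (-1.3333)·(-1.3333) + (2.6667)·(2.6667) + (1.6667)·(1.6667) + (0.6667)·(0.6667)) / 5 = 19.3333/5 = 3.8667
  s[V,W] = ((-2.3333)·(1) + (-1.3333)·(1) + (-1.3333)·(0) + (2.6667)·(-3) + (1.6667)·(1) + (0.6667)·(0)) / 5 = -10/5 = -2
  s[W,W] = ((1)·(1) + (1)·(1) + (0)·(0) + (-3)·(-3) + (1)·(1) + (0)·(0)) / 5 = 12/5 = 2.4
  Sample standard deviations s_i = √(s[i,i]):
  s(U) = √(6.5667) = 2.5626
  s(V) = √(3.8667) = 1.9664
  s(W) = √(2.4) = 1.5492

Step 3 — r_{ij} = s_{ij} / (s_i · s_j):
  r[U,U] = 1 (diagonal).
  r[U,V] = -1.0667 / (2.5626 · 1.9664) = -1.0667 / 5.039 = -0.2117
  r[U,W] = 2 / (2.5626 · 1.5492) = 2 / 3.9699 = 0.5038
  r[V,V] = 1 (diagonal).
  r[V,W] = -2 / (1.9664 · 1.5492) = -2 / 3.0463 = -0.6565
  r[W,W] = 1 (diagonal).

R is symmetric with unit diagonal. Assembling:

R = [[1, -0.2117, 0.5038],
 [-0.2117, 1, -0.6565],
 [0.5038, -0.6565, 1]]


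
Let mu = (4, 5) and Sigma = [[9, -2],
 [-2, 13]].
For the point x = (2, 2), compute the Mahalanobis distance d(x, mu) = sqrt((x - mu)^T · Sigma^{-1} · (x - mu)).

Step 1 — centre the observation: (x - mu) = (-2, -3).

Step 2 — invert Sigma. det(Sigma) = 9·13 - (-2)² = 113.
  Sigma^{-1} = (1/det) · [[d, -b], [-b, a]] = [[0.115, 0.0177],
 [0.0177, 0.0796]].

Step 3 — form the quadratic (x - mu)^T · Sigma^{-1} · (x - mu):
  Sigma^{-1} · (x - mu) = (-0.2832, -0.2743).
  (x - mu)^T · [Sigma^{-1} · (x - mu)] = (-2)·(-0.2832) + (-3)·(-0.2743) = 1.3894.

Step 4 — take square root: d = √(1.3894) ≈ 1.1787.

d(x, mu) = √(1.3894) ≈ 1.1787


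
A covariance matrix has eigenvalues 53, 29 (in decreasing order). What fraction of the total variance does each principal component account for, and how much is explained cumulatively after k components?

Step 1 — total variance = trace(Sigma) = Σ λ_i = 53 + 29 = 82.

Step 2 — fraction explained by component i = λ_i / Σ λ:
  PC1: 53/82 = 0.6463
  PC2: 29/82 = 0.3537

Step 3 — cumulative fraction after k components = (λ_1 + ... + λ_k) / Σ λ:
  k = 1: 53/82 = 0.6463
  k = 2: (53 + 29)/82 = 82/82 = 1

Summary (fraction, with percent):

explained: PC1 0.6463 (64.63%), PC2 0.3537 (35.37%);  cumulative: 0.6463, 1


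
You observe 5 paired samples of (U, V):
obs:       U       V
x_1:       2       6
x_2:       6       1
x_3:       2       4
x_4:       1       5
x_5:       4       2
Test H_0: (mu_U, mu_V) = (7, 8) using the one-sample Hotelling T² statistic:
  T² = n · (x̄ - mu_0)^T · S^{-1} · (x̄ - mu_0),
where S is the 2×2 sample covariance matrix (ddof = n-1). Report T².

Step 1 — sample mean vector:
  mean(U) = (2 + 6 + 2 + 1 + 4) / 5 = 15/5 = 3
  mean(V) = (6 + 1 + 4 + 5 + 2) / 5 = 18/5 = 3.6
  x̄ = (3, 3.6),  deviation x̄ - mu_0 = (3, 3.6) - (7, 8) = (-4, -4.4).

Step 2 — sample covariance matrix, S[i,j] = (1/(n-1)) · Σ_k (x_{k,i} - mean_i) · (x_{k,j} - mean_j), divisor n-1 = 4:
  S[U,U] = ((-1)·(-1) + (3)·(3) + (-1)·(-1) + (-2)·(-2) + (1)·(1)) / 4 = 16/4 = 4
  S[U,V] = ((-1)·(2.4) + (3)·(-2.6) + (-1)·(0.4) + (-2)·(1.4) + (1)·(-1.6)) / 4 = -15/4 = -3.75
  S[V,V] = ((2.4)·(2.4) + (-2.6)·(-2.6) + (0.4)·(0.4) + (1.4)·(1.4) + (-1.6)·(-1.6)) / 4 = 17.2/4 = 4.3
  S = [[4, -3.75],
 [-3.75, 4.3]].

Step 3 — invert S. det(S) = 4·4.3 - (-3.75)² = 3.1375.
  S^{-1} = (1/det) · [[d, -b], [-b, a]] = [[1.3705, 1.1952],
 [1.1952, 1.2749]].

Step 4 — quadratic form (x̄ - mu_0)^T · S^{-1} · (x̄ - mu_0):
  S^{-1} · (x̄ - mu_0) = (-10.741, -10.3904),
  (x̄ - mu_0)^T · [...] = (-4)·(-10.741) + (-4.4)·(-10.3904) = 88.6821.

Step 5 — scale by n: T² = 5 · 88.6821 = 443.4104.

T² ≈ 443.4104


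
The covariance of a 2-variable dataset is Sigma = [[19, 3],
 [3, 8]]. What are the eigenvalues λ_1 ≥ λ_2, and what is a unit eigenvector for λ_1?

Step 1 — characteristic polynomial of 2×2 Sigma:
  det(Sigma - λI) = λ² - trace · λ + det = 0.
  trace = 19 + 8 = 27, det = 19·8 - (3)² = 143.
Step 2 — discriminant:
  Δ = trace² - 4·det = 729 - 572 = 157.
Step 3 — eigenvalues:
  λ = (trace ± √Δ)/2 = (27 ± 12.53)/2,
  λ_1 = 19.765,  λ_2 = 7.235.

Step 4 — unit eigenvector for λ_1: solve (Sigma - λ_1 I)v = 0. First row:
  (19 - 19.765)·v_x + (3)·v_y = 0, i.e. (-0.765)·v_x + (3)·v_y = 0,
  so v ∝ (b, λ_1 - a) = (3, 0.765) = u.
  ||u|| = √((3)² + (0.765)²) = √(9.5852) ≈ 3.096,
  v_1 = u/||u|| ≈ (0.969, 0.2471) (||v_1|| = 1).

λ_1 = 19.765,  λ_2 = 7.235;  v_1 ≈ (0.969, 0.2471)


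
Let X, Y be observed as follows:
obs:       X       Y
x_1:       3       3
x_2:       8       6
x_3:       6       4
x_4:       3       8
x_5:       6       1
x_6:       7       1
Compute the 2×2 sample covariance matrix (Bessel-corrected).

Step 1 — column means:
  mean(X) = (3 + 8 + 6 + 3 + 6 + 7) / 6 = 33/6 = 5.5
  mean(Y) = (3 + 6 + 4 + 8 + 1 + 1) / 6 = 23/6 = 3.8333

Step 2 — sample covariance S[i,j] = (1/(n-1)) · Σ_k (x_{k,i} - mean_i) · (x_{k,j} - mean_j), with n-1 = 5.
  S[X,X] = ((-2.5)·(-2.5) + (2.5)·(2.5) + (0.5)·(0.5) + (-2.5)·(-2.5) + (0.5)·(0.5) + (1.5)·(1.5)) / 5 = 21.5/5 = 4.3
  S[X,Y] = ((-2.5)·(-0.8333) + (2.5)·(2.1667) + (0.5)·(0.1667) + (-2.5)·(4.1667) + (0.5)·(-2.8333) + (1.5)·(-2.8333)) / 5 = -8.5/5 = -1.7
  S[Y,Y] = ((-0.8333)·(-0.8333) + (2.1667)·(2.1667) + (0.1667)·(0.1667) + (4.1667)·(4.1667) + (-2.8333)·(-2.8333) + (-2.8333)·(-2.8333)) / 5 = 38.8333/5 = 7.7667

S is symmetric (S[j,i] = S[i,j]). Assembling:

S = [[4.3, -1.7],
 [-1.7, 7.7667]]


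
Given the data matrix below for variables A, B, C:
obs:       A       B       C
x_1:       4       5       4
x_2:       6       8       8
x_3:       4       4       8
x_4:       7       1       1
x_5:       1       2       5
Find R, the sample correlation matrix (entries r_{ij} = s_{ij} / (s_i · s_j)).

Step 1 — column means:
  mean(A) = (4 + 6 + 4 + 7 + 1) / 5 = 22/5 = 4.4
  mean(B) = (5 + 8 + 4 + 1 + 2) / 5 = 20/5 = 4
  mean(C) = (4 + 8 + 8 + 1 + 5) / 5 = 26/5 = 5.2

Step 2 — sample variances and covariances s[i,j] = (1/(n-1)) · Σ_k (x_{k,i} - mean_i) · (x_{k,j} - mean_j), with n-1 = 4:
  s[A,A] = ((-0.4)·(-0.4) + (1.6)·(1.6) + (-0.4)·(-0.4) + (2.6)·(2.6) + (-3.4)·(-3.4)) / 4 = 21.2/4 = 5.3
  s[A,B] = ((-0.4)·(1) + (1.6)·(4) + (-0.4)·(0) + (2.6)·(-3) + (-3.4)·(-2)) / 4 = 5/4 = 1.25
  s[A,C] = ((-0.4)·(-1.2) + (1.6)·(2.8) + (-0.4)·(2.8) + (2.6)·(-4.2) + (-3.4)·(-0.2)) / 4 = -6.4/4 = -1.6
  s[B,B] = ((1)·(1) + (4)·(4) + (0)·(0) + (-3)·(-3) + (-2)·(-2)) / 4 = 30/4 = 7.5
  s[B,C] = ((1)·(-1.2) + (4)·(2.8) + (0)·(2.8) + (-3)·(-4.2) + (-2)·(-0.2)) / 4 = 23/4 = 5.75
  s[C,C] = ((-1.2)·(-1.2) + (2.8)·(2.8) + (2.8)·(2.8) + (-4.2)·(-4.2) + (-0.2)·(-0.2)) / 4 = 34.8/4 = 8.7
  Sample standard deviations s_i = √(s[i,i]):
  s(A) = √(5.3) = 2.3022
  s(B) = √(7.5) = 2.7386
  s(C) = √(8.7) = 2.9496

Step 3 — r_{ij} = s_{ij} / (s_i · s_j):
  r[A,A] = 1 (diagonal).
  r[A,B] = 1.25 / (2.3022 · 2.7386) = 1.25 / 6.3048 = 0.1983
  r[A,C] = -1.6 / (2.3022 · 2.9496) = -1.6 / 6.7904 = -0.2356
  r[B,B] = 1 (diagonal).
  r[B,C] = 5.75 / (2.7386 · 2.9496) = 5.75 / 8.0777 = 0.7118
  r[C,C] = 1 (diagonal).

R is symmetric with unit diagonal. Assembling:

R = [[1, 0.1983, -0.2356],
 [0.1983, 1, 0.7118],
 [-0.2356, 0.7118, 1]]


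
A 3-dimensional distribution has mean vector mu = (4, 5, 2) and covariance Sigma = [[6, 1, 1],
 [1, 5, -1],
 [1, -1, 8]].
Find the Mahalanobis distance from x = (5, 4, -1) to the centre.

Step 1 — centre the observation: (x - mu) = (1, -1, -3).

Step 2 — invert Sigma (cofactor / det for 3×3, or solve directly):
  Sigma^{-1} = [[0.1781, -0.0411, -0.0274],
 [-0.0411, 0.2146, 0.032],
 [-0.0274, 0.032, 0.1324]].

Step 3 — form the quadratic (x - mu)^T · Sigma^{-1} · (x - mu):
  Sigma^{-1} · (x - mu) = (0.3014, -0.3516, -0.4566).
  (x - mu)^T · [Sigma^{-1} · (x - mu)] = (1)·(0.3014) + (-1)·(-0.3516) + (-3)·(-0.4566) = 2.0228.

Step 4 — take square root: d = √(2.0228) ≈ 1.4223.

d(x, mu) = √(2.0228) ≈ 1.4223


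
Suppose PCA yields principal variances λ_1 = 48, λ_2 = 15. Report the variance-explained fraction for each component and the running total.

Step 1 — total variance = trace(Sigma) = Σ λ_i = 48 + 15 = 63.

Step 2 — fraction explained by component i = λ_i / Σ λ:
  PC1: 48/63 = 0.7619
  PC2: 15/63 = 0.2381

Step 3 — cumulative fraction after k components = (λ_1 + ... + λ_k) / Σ λ:
  k = 1: 48/63 = 0.7619
  k = 2: (48 + 15)/63 = 63/63 = 1

Summary (fraction, with percent):

explained: PC1 0.7619 (76.19%), PC2 0.2381 (23.81%);  cumulative: 0.7619, 1


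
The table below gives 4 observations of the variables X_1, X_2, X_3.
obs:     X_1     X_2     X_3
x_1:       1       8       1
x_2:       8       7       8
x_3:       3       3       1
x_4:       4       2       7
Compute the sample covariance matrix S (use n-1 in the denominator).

Step 1 — column means:
  mean(X_1) = (1 + 8 + 3 + 4) / 4 = 16/4 = 4
  mean(X_2) = (8 + 7 + 3 + 2) / 4 = 20/4 = 5
  mean(X_3) = (1 + 8 + 1 + 7) / 4 = 17/4 = 4.25

Step 2 — sample covariance S[i,j] = (1/(n-1)) · Σ_k (x_{k,i} - mean_i) · (x_{k,j} - mean_j), with n-1 = 3.
  S[X_1,X_1] = ((-3)·(-3) + (4)·(4) + (-1)·(-1) + (0)·(0)) / 3 = 26/3 = 8.6667
  S[X_1,X_2] = ((-3)·(3) + (4)·(2) + (-1)·(-2) + (0)·(-3)) / 3 = 1/3 = 0.3333
  S[X_1,X_3] = ((-3)·(-3.25) + (4)·(3.75) + (-1)·(-3.25) + (0)·(2.75)) / 3 = 28/3 = 9.3333
  S[X_2,X_2] = ((3)·(3) + (2)·(2) + (-2)·(-2) + (-3)·(-3)) / 3 = 26/3 = 8.6667
  S[X_2,X_3] = ((3)·(-3.25) + (2)·(3.75) + (-2)·(-3.25) + (-3)·(2.75)) / 3 = -4/3 = -1.3333
  S[X_3,X_3] = ((-3.25)·(-3.25) + (3.75)·(3.75) + (-3.25)·(-3.25) + (2.75)·(2.75)) / 3 = 42.75/3 = 14.25

S is symmetric (S[j,i] = S[i,j]). Assembling:

S = [[8.6667, 0.3333, 9.3333],
 [0.3333, 8.6667, -1.3333],
 [9.3333, -1.3333, 14.25]]


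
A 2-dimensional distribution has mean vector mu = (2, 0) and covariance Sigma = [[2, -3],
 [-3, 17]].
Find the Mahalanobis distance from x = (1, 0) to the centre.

Step 1 — centre the observation: (x - mu) = (-1, 0).

Step 2 — invert Sigma. det(Sigma) = 2·17 - (-3)² = 25.
  Sigma^{-1} = (1/det) · [[d, -b], [-b, a]] = [[0.68, 0.12],
 [0.12, 0.08]].

Step 3 — form the quadratic (x - mu)^T · Sigma^{-1} · (x - mu):
  Sigma^{-1} · (x - mu) = (-0.68, -0.12).
  (x - mu)^T · [Sigma^{-1} · (x - mu)] = (-1)·(-0.68) + (0)·(-0.12) = 0.68.

Step 4 — take square root: d = √(0.68) ≈ 0.8246.

d(x, mu) = √(0.68) ≈ 0.8246


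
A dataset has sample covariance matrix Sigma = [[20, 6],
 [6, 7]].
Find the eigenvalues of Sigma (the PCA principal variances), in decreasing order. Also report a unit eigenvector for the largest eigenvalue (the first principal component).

Step 1 — characteristic polynomial of 2×2 Sigma:
  det(Sigma - λI) = λ² - trace · λ + det = 0.
  trace = 20 + 7 = 27, det = 20·7 - (6)² = 104.
Step 2 — discriminant:
  Δ = trace² - 4·det = 729 - 416 = 313.
Step 3 — eigenvalues:
  λ = (trace ± √Δ)/2 = (27 ± 17.6918)/2,
  λ_1 = 22.3459,  λ_2 = 4.6541.

Step 4 — unit eigenvector for λ_1: solve (Sigma - λ_1 I)v = 0. First row:
  (20 - 22.3459)·v_x + (6)·v_y = 0, i.e. (-2.3459)·v_x + (6)·v_y = 0,
  so v ∝ (b, λ_1 - a) = (6, 2.3459) = u.
  ||u|| = √((6)² + (2.3459)²) = √(41.5033) ≈ 6.4423,
  v_1 = u/||u|| ≈ (0.9313, 0.3641) (||v_1|| = 1).

λ_1 = 22.3459,  λ_2 = 4.6541;  v_1 ≈ (0.9313, 0.3641)


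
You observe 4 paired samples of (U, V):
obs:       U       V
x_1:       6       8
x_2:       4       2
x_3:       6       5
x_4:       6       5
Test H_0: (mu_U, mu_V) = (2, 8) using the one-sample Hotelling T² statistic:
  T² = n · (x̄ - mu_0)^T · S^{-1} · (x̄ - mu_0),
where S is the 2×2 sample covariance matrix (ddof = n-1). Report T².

Step 1 — sample mean vector:
  mean(U) = (6 + 4 + 6 + 6) / 4 = 22/4 = 5.5
  mean(V) = (8 + 2 + 5 + 5) / 4 = 20/4 = 5
  x̄ = (5.5, 5),  deviation x̄ - mu_0 = (5.5, 5) - (2, 8) = (3.5, -3).

Step 2 — sample covariance matrix, S[i,j] = (1/(n-1)) · Σ_k (x_{k,i} - mean_i) · (x_{k,j} - mean_j), divisor n-1 = 3:
  S[U,U] = ((0.5)·(0.5) + (-1.5)·(-1.5) + (0.5)·(0.5) + (0.5)·(0.5)) / 3 = 3/3 = 1
  S[U,V] = ((0.5)·(3) + (-1.5)·(-3) + (0.5)·(0) + (0.5)·(0)) / 3 = 6/3 = 2
  S[V,V] = ((3)·(3) + (-3)·(-3) + (0)·(0) + (0)·(0)) / 3 = 18/3 = 6
  S = [[1, 2],
 [2, 6]].

Step 3 — invert S. det(S) = 1·6 - (2)² = 2.
  S^{-1} = (1/det) · [[d, -b], [-b, a]] = [[3, -1],
 [-1, 0.5]].

Step 4 — quadratic form (x̄ - mu_0)^T · S^{-1} · (x̄ - mu_0):
  S^{-1} · (x̄ - mu_0) = (13.5, -5),
  (x̄ - mu_0)^T · [...] = (3.5)·(13.5) + (-3)·(-5) = 62.25.

Step 5 — scale by n: T² = 4 · 62.25 = 249.

T² ≈ 249


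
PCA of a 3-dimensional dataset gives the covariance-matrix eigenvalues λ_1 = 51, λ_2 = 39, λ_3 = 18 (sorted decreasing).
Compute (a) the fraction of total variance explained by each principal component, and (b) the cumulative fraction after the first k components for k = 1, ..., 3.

Step 1 — total variance = trace(Sigma) = Σ λ_i = 51 + 39 + 18 = 108.

Step 2 — fraction explained by component i = λ_i / Σ λ:
  PC1: 51/108 = 0.4722
  PC2: 39/108 = 0.3611
  PC3: 18/108 = 0.1667

Step 3 — cumulative fraction after k components = (λ_1 + ... + λ_k) / Σ λ:
  k = 1: 51/108 = 0.4722
  k = 2: (51 + 39)/108 = 90/108 = 0.8333
  k = 3: (51 + 39 + 18)/108 = 108/108 = 1

Summary (fraction, with percent):

explained: PC1 0.4722 (47.22%), PC2 0.3611 (36.11%), PC3 0.1667 (16.67%);  cumulative: 0.4722, 0.8333, 1


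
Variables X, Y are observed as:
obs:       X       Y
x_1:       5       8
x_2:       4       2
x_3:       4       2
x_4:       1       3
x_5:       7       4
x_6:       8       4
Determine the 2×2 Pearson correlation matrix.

Step 1 — column means:
  mean(X) = (5 + 4 + 4 + 1 + 7 + 8) / 6 = 29/6 = 4.8333
  mean(Y) = (8 + 2 + 2 + 3 + 4 + 4) / 6 = 23/6 = 3.8333

Step 2 — sample variances and covariances s[i,j] = (1/(n-1)) · Σ_k (x_{k,i} - mean_i) · (x_{k,j} - mean_j), with n-1 = 5:
  s[X,X] = ((0.1667)·(0.1667) + (-0.8333)·(-0.8333) + (-0.8333)·(-0.8333) + (-3.8333)·(-3.8333) + (2.1667)·(2.1667) + (3.1667)·(3.1667)) / 5 = 30.8333/5 = 6.1667
  s[X,Y] = ((0.1667)·(4.1667) + (-0.8333)·(-1.8333) + (-0.8333)·(-1.8333) + (-3.8333)·(-0.8333) + (2.1667)·(0.1667) + (3.1667)·(0.1667)) / 5 = 7.8333/5 = 1.5667
  s[Y,Y] = ((4.1667)·(4.1667) + (-1.8333)·(-1.8333) + (-1.8333)·(-1.8333) + (-0.8333)·(-0.8333) + (0.1667)·(0.1667) + (0.1667)·(0.1667)) / 5 = 24.8333/5 = 4.9667
  Sample standard deviations s_i = √(s[i,i]):
  s(X) = √(6.1667) = 2.4833
  s(Y) = √(4.9667) = 2.2286

Step 3 — r_{ij} = s_{ij} / (s_i · s_j):
  r[X,X] = 1 (diagonal).
  r[X,Y] = 1.5667 / (2.4833 · 2.2286) = 1.5667 / 5.5342 = 0.2831
  r[Y,Y] = 1 (diagonal).

R is symmetric with unit diagonal. Assembling:

R = [[1, 0.2831],
 [0.2831, 1]]


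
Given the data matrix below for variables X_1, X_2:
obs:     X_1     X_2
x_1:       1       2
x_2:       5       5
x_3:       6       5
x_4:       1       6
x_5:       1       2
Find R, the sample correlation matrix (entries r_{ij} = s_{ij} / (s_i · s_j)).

Step 1 — column means:
  mean(X_1) = (1 + 5 + 6 + 1 + 1) / 5 = 14/5 = 2.8
  mean(X_2) = (2 + 5 + 5 + 6 + 2) / 5 = 20/5 = 4

Step 2 — sample variances and covariances s[i,j] = (1/(n-1)) · Σ_k (x_{k,i} - mean_i) · (x_{k,j} - mean_j), with n-1 = 4:
  s[X_1,X_1] = ((-1.8)·(-1.8) + (2.2)·(2.2) + (3.2)·(3.2) + (-1.8)·(-1.8) + (-1.8)·(-1.8)) / 4 = 24.8/4 = 6.2
  s[X_1,X_2] = ((-1.8)·(-2) + (2.2)·(1) + (3.2)·(1) + (-1.8)·(2) + (-1.8)·(-2)) / 4 = 9/4 = 2.25
  s[X_2,X_2] = ((-2)·(-2) + (1)·(1) + (1)·(1) + (2)·(2) + (-2)·(-2)) / 4 = 14/4 = 3.5
  Sample standard deviations s_i = √(s[i,i]):
  s(X_1) = √(6.2) = 2.49
  s(X_2) = √(3.5) = 1.8708

Step 3 — r_{ij} = s_{ij} / (s_i · s_j):
  r[X_1,X_1] = 1 (diagonal).
  r[X_1,X_2] = 2.25 / (2.49 · 1.8708) = 2.25 / 4.6583 = 0.483
  r[X_2,X_2] = 1 (diagonal).

R is symmetric with unit diagonal. Assembling:

R = [[1, 0.483],
 [0.483, 1]]
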